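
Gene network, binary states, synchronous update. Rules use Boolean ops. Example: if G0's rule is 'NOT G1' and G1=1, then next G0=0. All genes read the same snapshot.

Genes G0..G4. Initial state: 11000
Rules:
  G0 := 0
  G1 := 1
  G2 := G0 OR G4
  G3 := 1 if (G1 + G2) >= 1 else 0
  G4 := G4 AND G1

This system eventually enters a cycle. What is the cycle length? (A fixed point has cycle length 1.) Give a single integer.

Step 0: 11000
Step 1: G0=0(const) G1=1(const) G2=G0|G4=1|0=1 G3=(1+0>=1)=1 G4=G4&G1=0&1=0 -> 01110
Step 2: G0=0(const) G1=1(const) G2=G0|G4=0|0=0 G3=(1+1>=1)=1 G4=G4&G1=0&1=0 -> 01010
Step 3: G0=0(const) G1=1(const) G2=G0|G4=0|0=0 G3=(1+0>=1)=1 G4=G4&G1=0&1=0 -> 01010
State from step 3 equals state from step 2 -> cycle length 1

Answer: 1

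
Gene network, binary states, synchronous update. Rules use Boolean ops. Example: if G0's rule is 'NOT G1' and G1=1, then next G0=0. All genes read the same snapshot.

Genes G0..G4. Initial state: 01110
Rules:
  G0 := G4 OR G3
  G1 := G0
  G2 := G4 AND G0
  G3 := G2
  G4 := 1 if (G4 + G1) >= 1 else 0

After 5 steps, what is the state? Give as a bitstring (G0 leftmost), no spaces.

Step 1: G0=G4|G3=0|1=1 G1=G0=0 G2=G4&G0=0&0=0 G3=G2=1 G4=(0+1>=1)=1 -> 10011
Step 2: G0=G4|G3=1|1=1 G1=G0=1 G2=G4&G0=1&1=1 G3=G2=0 G4=(1+0>=1)=1 -> 11101
Step 3: G0=G4|G3=1|0=1 G1=G0=1 G2=G4&G0=1&1=1 G3=G2=1 G4=(1+1>=1)=1 -> 11111
Step 4: G0=G4|G3=1|1=1 G1=G0=1 G2=G4&G0=1&1=1 G3=G2=1 G4=(1+1>=1)=1 -> 11111
Step 5: G0=G4|G3=1|1=1 G1=G0=1 G2=G4&G0=1&1=1 G3=G2=1 G4=(1+1>=1)=1 -> 11111

11111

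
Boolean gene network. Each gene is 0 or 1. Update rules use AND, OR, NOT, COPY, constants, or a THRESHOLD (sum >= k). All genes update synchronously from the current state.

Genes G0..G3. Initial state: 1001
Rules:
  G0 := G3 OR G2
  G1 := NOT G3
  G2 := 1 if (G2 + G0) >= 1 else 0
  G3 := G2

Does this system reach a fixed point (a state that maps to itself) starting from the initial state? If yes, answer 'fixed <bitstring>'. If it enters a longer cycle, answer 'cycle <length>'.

Answer: fixed 1011

Derivation:
Step 0: 1001
Step 1: G0=G3|G2=1|0=1 G1=NOT G3=NOT 1=0 G2=(0+1>=1)=1 G3=G2=0 -> 1010
Step 2: G0=G3|G2=0|1=1 G1=NOT G3=NOT 0=1 G2=(1+1>=1)=1 G3=G2=1 -> 1111
Step 3: G0=G3|G2=1|1=1 G1=NOT G3=NOT 1=0 G2=(1+1>=1)=1 G3=G2=1 -> 1011
Step 4: G0=G3|G2=1|1=1 G1=NOT G3=NOT 1=0 G2=(1+1>=1)=1 G3=G2=1 -> 1011
Fixed point reached at step 3: 1011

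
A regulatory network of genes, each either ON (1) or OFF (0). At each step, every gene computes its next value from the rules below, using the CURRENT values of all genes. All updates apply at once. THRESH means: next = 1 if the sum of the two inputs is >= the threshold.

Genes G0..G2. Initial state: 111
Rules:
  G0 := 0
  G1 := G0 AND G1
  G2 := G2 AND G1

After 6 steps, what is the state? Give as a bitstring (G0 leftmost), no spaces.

Step 1: G0=0(const) G1=G0&G1=1&1=1 G2=G2&G1=1&1=1 -> 011
Step 2: G0=0(const) G1=G0&G1=0&1=0 G2=G2&G1=1&1=1 -> 001
Step 3: G0=0(const) G1=G0&G1=0&0=0 G2=G2&G1=1&0=0 -> 000
Step 4: G0=0(const) G1=G0&G1=0&0=0 G2=G2&G1=0&0=0 -> 000
Step 5: G0=0(const) G1=G0&G1=0&0=0 G2=G2&G1=0&0=0 -> 000
Step 6: G0=0(const) G1=G0&G1=0&0=0 G2=G2&G1=0&0=0 -> 000

000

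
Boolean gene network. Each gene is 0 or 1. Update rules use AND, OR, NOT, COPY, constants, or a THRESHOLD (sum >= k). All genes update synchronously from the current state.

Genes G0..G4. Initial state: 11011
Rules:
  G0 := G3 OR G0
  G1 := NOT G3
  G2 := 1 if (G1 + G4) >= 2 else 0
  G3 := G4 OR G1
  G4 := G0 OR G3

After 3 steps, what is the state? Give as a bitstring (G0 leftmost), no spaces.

Step 1: G0=G3|G0=1|1=1 G1=NOT G3=NOT 1=0 G2=(1+1>=2)=1 G3=G4|G1=1|1=1 G4=G0|G3=1|1=1 -> 10111
Step 2: G0=G3|G0=1|1=1 G1=NOT G3=NOT 1=0 G2=(0+1>=2)=0 G3=G4|G1=1|0=1 G4=G0|G3=1|1=1 -> 10011
Step 3: G0=G3|G0=1|1=1 G1=NOT G3=NOT 1=0 G2=(0+1>=2)=0 G3=G4|G1=1|0=1 G4=G0|G3=1|1=1 -> 10011

10011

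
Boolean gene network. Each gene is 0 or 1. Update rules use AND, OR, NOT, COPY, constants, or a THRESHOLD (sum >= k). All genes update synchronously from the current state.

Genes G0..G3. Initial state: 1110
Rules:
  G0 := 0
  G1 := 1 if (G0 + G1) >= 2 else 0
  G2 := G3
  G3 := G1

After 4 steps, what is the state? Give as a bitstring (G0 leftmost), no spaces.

Step 1: G0=0(const) G1=(1+1>=2)=1 G2=G3=0 G3=G1=1 -> 0101
Step 2: G0=0(const) G1=(0+1>=2)=0 G2=G3=1 G3=G1=1 -> 0011
Step 3: G0=0(const) G1=(0+0>=2)=0 G2=G3=1 G3=G1=0 -> 0010
Step 4: G0=0(const) G1=(0+0>=2)=0 G2=G3=0 G3=G1=0 -> 0000

0000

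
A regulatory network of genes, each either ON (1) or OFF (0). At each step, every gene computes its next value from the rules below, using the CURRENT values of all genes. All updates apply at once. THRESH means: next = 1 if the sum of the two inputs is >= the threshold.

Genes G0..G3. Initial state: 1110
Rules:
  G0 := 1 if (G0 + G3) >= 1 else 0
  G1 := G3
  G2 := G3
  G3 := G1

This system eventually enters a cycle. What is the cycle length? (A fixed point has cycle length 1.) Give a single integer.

Step 0: 1110
Step 1: G0=(1+0>=1)=1 G1=G3=0 G2=G3=0 G3=G1=1 -> 1001
Step 2: G0=(1+1>=1)=1 G1=G3=1 G2=G3=1 G3=G1=0 -> 1110
State from step 2 equals state from step 0 -> cycle length 2

Answer: 2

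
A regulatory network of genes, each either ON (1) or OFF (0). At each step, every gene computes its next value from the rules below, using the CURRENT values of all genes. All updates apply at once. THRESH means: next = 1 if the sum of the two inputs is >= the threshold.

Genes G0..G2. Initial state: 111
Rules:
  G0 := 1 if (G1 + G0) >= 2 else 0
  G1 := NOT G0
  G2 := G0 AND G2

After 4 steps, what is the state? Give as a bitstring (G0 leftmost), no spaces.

Step 1: G0=(1+1>=2)=1 G1=NOT G0=NOT 1=0 G2=G0&G2=1&1=1 -> 101
Step 2: G0=(0+1>=2)=0 G1=NOT G0=NOT 1=0 G2=G0&G2=1&1=1 -> 001
Step 3: G0=(0+0>=2)=0 G1=NOT G0=NOT 0=1 G2=G0&G2=0&1=0 -> 010
Step 4: G0=(1+0>=2)=0 G1=NOT G0=NOT 0=1 G2=G0&G2=0&0=0 -> 010

010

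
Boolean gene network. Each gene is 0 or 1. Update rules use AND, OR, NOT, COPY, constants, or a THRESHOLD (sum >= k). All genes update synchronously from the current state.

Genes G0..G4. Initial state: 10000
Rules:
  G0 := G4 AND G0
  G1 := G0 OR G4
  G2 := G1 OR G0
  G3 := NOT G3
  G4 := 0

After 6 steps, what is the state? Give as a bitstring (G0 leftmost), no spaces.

Step 1: G0=G4&G0=0&1=0 G1=G0|G4=1|0=1 G2=G1|G0=0|1=1 G3=NOT G3=NOT 0=1 G4=0(const) -> 01110
Step 2: G0=G4&G0=0&0=0 G1=G0|G4=0|0=0 G2=G1|G0=1|0=1 G3=NOT G3=NOT 1=0 G4=0(const) -> 00100
Step 3: G0=G4&G0=0&0=0 G1=G0|G4=0|0=0 G2=G1|G0=0|0=0 G3=NOT G3=NOT 0=1 G4=0(const) -> 00010
Step 4: G0=G4&G0=0&0=0 G1=G0|G4=0|0=0 G2=G1|G0=0|0=0 G3=NOT G3=NOT 1=0 G4=0(const) -> 00000
Step 5: G0=G4&G0=0&0=0 G1=G0|G4=0|0=0 G2=G1|G0=0|0=0 G3=NOT G3=NOT 0=1 G4=0(const) -> 00010
Step 6: G0=G4&G0=0&0=0 G1=G0|G4=0|0=0 G2=G1|G0=0|0=0 G3=NOT G3=NOT 1=0 G4=0(const) -> 00000

00000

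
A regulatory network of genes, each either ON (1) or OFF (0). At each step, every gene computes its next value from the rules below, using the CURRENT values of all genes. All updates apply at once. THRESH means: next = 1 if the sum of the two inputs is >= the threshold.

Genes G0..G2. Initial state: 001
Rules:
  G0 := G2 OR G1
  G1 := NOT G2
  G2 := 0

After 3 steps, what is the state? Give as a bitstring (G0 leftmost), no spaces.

Step 1: G0=G2|G1=1|0=1 G1=NOT G2=NOT 1=0 G2=0(const) -> 100
Step 2: G0=G2|G1=0|0=0 G1=NOT G2=NOT 0=1 G2=0(const) -> 010
Step 3: G0=G2|G1=0|1=1 G1=NOT G2=NOT 0=1 G2=0(const) -> 110

110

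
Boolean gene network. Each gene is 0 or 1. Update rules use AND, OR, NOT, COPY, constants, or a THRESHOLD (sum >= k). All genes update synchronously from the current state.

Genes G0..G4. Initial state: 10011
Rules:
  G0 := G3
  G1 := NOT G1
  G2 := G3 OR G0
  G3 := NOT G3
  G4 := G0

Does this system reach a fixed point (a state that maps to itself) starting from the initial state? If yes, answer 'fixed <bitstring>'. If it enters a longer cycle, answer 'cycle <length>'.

Step 0: 10011
Step 1: G0=G3=1 G1=NOT G1=NOT 0=1 G2=G3|G0=1|1=1 G3=NOT G3=NOT 1=0 G4=G0=1 -> 11101
Step 2: G0=G3=0 G1=NOT G1=NOT 1=0 G2=G3|G0=0|1=1 G3=NOT G3=NOT 0=1 G4=G0=1 -> 00111
Step 3: G0=G3=1 G1=NOT G1=NOT 0=1 G2=G3|G0=1|0=1 G3=NOT G3=NOT 1=0 G4=G0=0 -> 11100
Step 4: G0=G3=0 G1=NOT G1=NOT 1=0 G2=G3|G0=0|1=1 G3=NOT G3=NOT 0=1 G4=G0=1 -> 00111
Cycle of length 2 starting at step 2 -> no fixed point

Answer: cycle 2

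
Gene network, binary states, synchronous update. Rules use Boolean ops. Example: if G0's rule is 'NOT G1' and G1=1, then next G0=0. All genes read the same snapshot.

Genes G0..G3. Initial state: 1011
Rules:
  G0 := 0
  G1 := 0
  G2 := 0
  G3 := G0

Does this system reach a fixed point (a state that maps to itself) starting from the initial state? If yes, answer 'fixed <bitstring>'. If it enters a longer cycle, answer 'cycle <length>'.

Answer: fixed 0000

Derivation:
Step 0: 1011
Step 1: G0=0(const) G1=0(const) G2=0(const) G3=G0=1 -> 0001
Step 2: G0=0(const) G1=0(const) G2=0(const) G3=G0=0 -> 0000
Step 3: G0=0(const) G1=0(const) G2=0(const) G3=G0=0 -> 0000
Fixed point reached at step 2: 0000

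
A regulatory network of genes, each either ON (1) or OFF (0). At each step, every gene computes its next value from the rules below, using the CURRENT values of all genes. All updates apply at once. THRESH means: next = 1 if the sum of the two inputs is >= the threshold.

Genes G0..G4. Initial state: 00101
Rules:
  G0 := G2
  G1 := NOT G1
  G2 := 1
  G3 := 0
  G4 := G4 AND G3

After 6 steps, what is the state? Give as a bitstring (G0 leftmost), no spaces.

Step 1: G0=G2=1 G1=NOT G1=NOT 0=1 G2=1(const) G3=0(const) G4=G4&G3=1&0=0 -> 11100
Step 2: G0=G2=1 G1=NOT G1=NOT 1=0 G2=1(const) G3=0(const) G4=G4&G3=0&0=0 -> 10100
Step 3: G0=G2=1 G1=NOT G1=NOT 0=1 G2=1(const) G3=0(const) G4=G4&G3=0&0=0 -> 11100
Step 4: G0=G2=1 G1=NOT G1=NOT 1=0 G2=1(const) G3=0(const) G4=G4&G3=0&0=0 -> 10100
Step 5: G0=G2=1 G1=NOT G1=NOT 0=1 G2=1(const) G3=0(const) G4=G4&G3=0&0=0 -> 11100
Step 6: G0=G2=1 G1=NOT G1=NOT 1=0 G2=1(const) G3=0(const) G4=G4&G3=0&0=0 -> 10100

10100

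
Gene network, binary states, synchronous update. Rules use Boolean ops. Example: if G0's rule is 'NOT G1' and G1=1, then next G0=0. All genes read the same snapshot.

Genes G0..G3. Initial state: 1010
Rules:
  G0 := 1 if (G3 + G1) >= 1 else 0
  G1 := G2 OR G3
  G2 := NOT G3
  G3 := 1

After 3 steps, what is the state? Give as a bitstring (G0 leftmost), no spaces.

Step 1: G0=(0+0>=1)=0 G1=G2|G3=1|0=1 G2=NOT G3=NOT 0=1 G3=1(const) -> 0111
Step 2: G0=(1+1>=1)=1 G1=G2|G3=1|1=1 G2=NOT G3=NOT 1=0 G3=1(const) -> 1101
Step 3: G0=(1+1>=1)=1 G1=G2|G3=0|1=1 G2=NOT G3=NOT 1=0 G3=1(const) -> 1101

1101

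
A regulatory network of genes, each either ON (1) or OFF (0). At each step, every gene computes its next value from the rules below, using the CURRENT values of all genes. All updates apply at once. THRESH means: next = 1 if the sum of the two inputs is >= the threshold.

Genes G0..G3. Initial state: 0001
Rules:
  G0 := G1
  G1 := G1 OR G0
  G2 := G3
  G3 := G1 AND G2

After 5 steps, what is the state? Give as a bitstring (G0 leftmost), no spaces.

Step 1: G0=G1=0 G1=G1|G0=0|0=0 G2=G3=1 G3=G1&G2=0&0=0 -> 0010
Step 2: G0=G1=0 G1=G1|G0=0|0=0 G2=G3=0 G3=G1&G2=0&1=0 -> 0000
Step 3: G0=G1=0 G1=G1|G0=0|0=0 G2=G3=0 G3=G1&G2=0&0=0 -> 0000
Step 4: G0=G1=0 G1=G1|G0=0|0=0 G2=G3=0 G3=G1&G2=0&0=0 -> 0000
Step 5: G0=G1=0 G1=G1|G0=0|0=0 G2=G3=0 G3=G1&G2=0&0=0 -> 0000

0000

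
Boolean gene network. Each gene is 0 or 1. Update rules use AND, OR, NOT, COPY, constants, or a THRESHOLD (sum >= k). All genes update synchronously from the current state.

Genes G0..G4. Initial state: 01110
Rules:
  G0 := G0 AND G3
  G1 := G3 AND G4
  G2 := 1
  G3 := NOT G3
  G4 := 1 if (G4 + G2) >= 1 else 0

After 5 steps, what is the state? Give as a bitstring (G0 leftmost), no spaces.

Step 1: G0=G0&G3=0&1=0 G1=G3&G4=1&0=0 G2=1(const) G3=NOT G3=NOT 1=0 G4=(0+1>=1)=1 -> 00101
Step 2: G0=G0&G3=0&0=0 G1=G3&G4=0&1=0 G2=1(const) G3=NOT G3=NOT 0=1 G4=(1+1>=1)=1 -> 00111
Step 3: G0=G0&G3=0&1=0 G1=G3&G4=1&1=1 G2=1(const) G3=NOT G3=NOT 1=0 G4=(1+1>=1)=1 -> 01101
Step 4: G0=G0&G3=0&0=0 G1=G3&G4=0&1=0 G2=1(const) G3=NOT G3=NOT 0=1 G4=(1+1>=1)=1 -> 00111
Step 5: G0=G0&G3=0&1=0 G1=G3&G4=1&1=1 G2=1(const) G3=NOT G3=NOT 1=0 G4=(1+1>=1)=1 -> 01101

01101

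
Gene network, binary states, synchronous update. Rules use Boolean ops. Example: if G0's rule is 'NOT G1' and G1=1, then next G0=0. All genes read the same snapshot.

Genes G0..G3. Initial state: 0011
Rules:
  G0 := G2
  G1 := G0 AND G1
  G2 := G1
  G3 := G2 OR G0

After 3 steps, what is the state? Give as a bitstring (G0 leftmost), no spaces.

Step 1: G0=G2=1 G1=G0&G1=0&0=0 G2=G1=0 G3=G2|G0=1|0=1 -> 1001
Step 2: G0=G2=0 G1=G0&G1=1&0=0 G2=G1=0 G3=G2|G0=0|1=1 -> 0001
Step 3: G0=G2=0 G1=G0&G1=0&0=0 G2=G1=0 G3=G2|G0=0|0=0 -> 0000

0000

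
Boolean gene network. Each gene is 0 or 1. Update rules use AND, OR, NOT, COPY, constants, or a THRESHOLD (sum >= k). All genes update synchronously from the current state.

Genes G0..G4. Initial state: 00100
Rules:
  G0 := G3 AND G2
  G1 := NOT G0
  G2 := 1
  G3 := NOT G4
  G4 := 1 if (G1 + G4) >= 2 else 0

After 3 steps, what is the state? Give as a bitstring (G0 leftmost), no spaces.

Step 1: G0=G3&G2=0&1=0 G1=NOT G0=NOT 0=1 G2=1(const) G3=NOT G4=NOT 0=1 G4=(0+0>=2)=0 -> 01110
Step 2: G0=G3&G2=1&1=1 G1=NOT G0=NOT 0=1 G2=1(const) G3=NOT G4=NOT 0=1 G4=(1+0>=2)=0 -> 11110
Step 3: G0=G3&G2=1&1=1 G1=NOT G0=NOT 1=0 G2=1(const) G3=NOT G4=NOT 0=1 G4=(1+0>=2)=0 -> 10110

10110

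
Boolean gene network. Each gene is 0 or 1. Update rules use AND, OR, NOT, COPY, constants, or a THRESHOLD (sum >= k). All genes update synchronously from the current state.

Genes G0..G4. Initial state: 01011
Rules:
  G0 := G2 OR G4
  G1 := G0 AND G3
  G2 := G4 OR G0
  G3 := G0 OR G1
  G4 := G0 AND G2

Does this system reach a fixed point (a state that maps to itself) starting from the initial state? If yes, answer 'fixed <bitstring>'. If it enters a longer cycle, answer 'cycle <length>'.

Step 0: 01011
Step 1: G0=G2|G4=0|1=1 G1=G0&G3=0&1=0 G2=G4|G0=1|0=1 G3=G0|G1=0|1=1 G4=G0&G2=0&0=0 -> 10110
Step 2: G0=G2|G4=1|0=1 G1=G0&G3=1&1=1 G2=G4|G0=0|1=1 G3=G0|G1=1|0=1 G4=G0&G2=1&1=1 -> 11111
Step 3: G0=G2|G4=1|1=1 G1=G0&G3=1&1=1 G2=G4|G0=1|1=1 G3=G0|G1=1|1=1 G4=G0&G2=1&1=1 -> 11111
Fixed point reached at step 2: 11111

Answer: fixed 11111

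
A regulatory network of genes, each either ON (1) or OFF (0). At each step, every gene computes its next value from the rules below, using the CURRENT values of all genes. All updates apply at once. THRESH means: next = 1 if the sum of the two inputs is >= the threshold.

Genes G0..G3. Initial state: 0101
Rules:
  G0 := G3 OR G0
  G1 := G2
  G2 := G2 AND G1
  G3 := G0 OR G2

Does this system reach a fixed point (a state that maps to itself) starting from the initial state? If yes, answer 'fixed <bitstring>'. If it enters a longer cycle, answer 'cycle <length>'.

Step 0: 0101
Step 1: G0=G3|G0=1|0=1 G1=G2=0 G2=G2&G1=0&1=0 G3=G0|G2=0|0=0 -> 1000
Step 2: G0=G3|G0=0|1=1 G1=G2=0 G2=G2&G1=0&0=0 G3=G0|G2=1|0=1 -> 1001
Step 3: G0=G3|G0=1|1=1 G1=G2=0 G2=G2&G1=0&0=0 G3=G0|G2=1|0=1 -> 1001
Fixed point reached at step 2: 1001

Answer: fixed 1001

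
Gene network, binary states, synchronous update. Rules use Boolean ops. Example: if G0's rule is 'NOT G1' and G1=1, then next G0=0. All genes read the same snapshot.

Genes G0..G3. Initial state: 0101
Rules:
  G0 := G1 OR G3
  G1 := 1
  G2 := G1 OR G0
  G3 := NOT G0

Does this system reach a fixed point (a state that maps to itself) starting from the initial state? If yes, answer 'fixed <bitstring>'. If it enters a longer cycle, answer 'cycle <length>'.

Step 0: 0101
Step 1: G0=G1|G3=1|1=1 G1=1(const) G2=G1|G0=1|0=1 G3=NOT G0=NOT 0=1 -> 1111
Step 2: G0=G1|G3=1|1=1 G1=1(const) G2=G1|G0=1|1=1 G3=NOT G0=NOT 1=0 -> 1110
Step 3: G0=G1|G3=1|0=1 G1=1(const) G2=G1|G0=1|1=1 G3=NOT G0=NOT 1=0 -> 1110
Fixed point reached at step 2: 1110

Answer: fixed 1110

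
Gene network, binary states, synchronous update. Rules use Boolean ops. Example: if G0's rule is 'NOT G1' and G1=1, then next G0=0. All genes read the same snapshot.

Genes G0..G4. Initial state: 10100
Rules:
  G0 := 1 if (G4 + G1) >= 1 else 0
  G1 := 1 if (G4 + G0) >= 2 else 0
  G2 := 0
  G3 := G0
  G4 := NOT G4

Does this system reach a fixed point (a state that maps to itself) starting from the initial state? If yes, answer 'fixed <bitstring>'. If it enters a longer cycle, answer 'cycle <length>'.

Step 0: 10100
Step 1: G0=(0+0>=1)=0 G1=(0+1>=2)=0 G2=0(const) G3=G0=1 G4=NOT G4=NOT 0=1 -> 00011
Step 2: G0=(1+0>=1)=1 G1=(1+0>=2)=0 G2=0(const) G3=G0=0 G4=NOT G4=NOT 1=0 -> 10000
Step 3: G0=(0+0>=1)=0 G1=(0+1>=2)=0 G2=0(const) G3=G0=1 G4=NOT G4=NOT 0=1 -> 00011
Cycle of length 2 starting at step 1 -> no fixed point

Answer: cycle 2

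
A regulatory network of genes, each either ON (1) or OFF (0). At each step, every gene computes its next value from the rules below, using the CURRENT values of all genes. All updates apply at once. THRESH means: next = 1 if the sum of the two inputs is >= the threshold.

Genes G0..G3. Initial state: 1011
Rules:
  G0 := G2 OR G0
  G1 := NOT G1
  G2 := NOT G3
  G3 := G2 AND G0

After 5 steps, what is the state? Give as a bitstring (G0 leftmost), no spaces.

Step 1: G0=G2|G0=1|1=1 G1=NOT G1=NOT 0=1 G2=NOT G3=NOT 1=0 G3=G2&G0=1&1=1 -> 1101
Step 2: G0=G2|G0=0|1=1 G1=NOT G1=NOT 1=0 G2=NOT G3=NOT 1=0 G3=G2&G0=0&1=0 -> 1000
Step 3: G0=G2|G0=0|1=1 G1=NOT G1=NOT 0=1 G2=NOT G3=NOT 0=1 G3=G2&G0=0&1=0 -> 1110
Step 4: G0=G2|G0=1|1=1 G1=NOT G1=NOT 1=0 G2=NOT G3=NOT 0=1 G3=G2&G0=1&1=1 -> 1011
Step 5: G0=G2|G0=1|1=1 G1=NOT G1=NOT 0=1 G2=NOT G3=NOT 1=0 G3=G2&G0=1&1=1 -> 1101

1101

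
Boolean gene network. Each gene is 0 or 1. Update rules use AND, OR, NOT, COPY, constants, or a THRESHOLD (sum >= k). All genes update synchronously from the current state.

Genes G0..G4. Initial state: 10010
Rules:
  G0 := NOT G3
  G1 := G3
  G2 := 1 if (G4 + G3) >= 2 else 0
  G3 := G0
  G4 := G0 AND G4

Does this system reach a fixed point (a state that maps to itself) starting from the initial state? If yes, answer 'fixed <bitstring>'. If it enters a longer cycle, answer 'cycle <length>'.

Answer: cycle 4

Derivation:
Step 0: 10010
Step 1: G0=NOT G3=NOT 1=0 G1=G3=1 G2=(0+1>=2)=0 G3=G0=1 G4=G0&G4=1&0=0 -> 01010
Step 2: G0=NOT G3=NOT 1=0 G1=G3=1 G2=(0+1>=2)=0 G3=G0=0 G4=G0&G4=0&0=0 -> 01000
Step 3: G0=NOT G3=NOT 0=1 G1=G3=0 G2=(0+0>=2)=0 G3=G0=0 G4=G0&G4=0&0=0 -> 10000
Step 4: G0=NOT G3=NOT 0=1 G1=G3=0 G2=(0+0>=2)=0 G3=G0=1 G4=G0&G4=1&0=0 -> 10010
Cycle of length 4 starting at step 0 -> no fixed point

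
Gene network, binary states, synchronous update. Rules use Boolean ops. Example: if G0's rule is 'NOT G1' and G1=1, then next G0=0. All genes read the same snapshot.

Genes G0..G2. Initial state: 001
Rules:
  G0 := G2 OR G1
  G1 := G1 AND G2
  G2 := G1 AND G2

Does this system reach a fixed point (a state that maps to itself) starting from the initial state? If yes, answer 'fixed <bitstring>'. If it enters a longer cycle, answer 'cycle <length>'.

Step 0: 001
Step 1: G0=G2|G1=1|0=1 G1=G1&G2=0&1=0 G2=G1&G2=0&1=0 -> 100
Step 2: G0=G2|G1=0|0=0 G1=G1&G2=0&0=0 G2=G1&G2=0&0=0 -> 000
Step 3: G0=G2|G1=0|0=0 G1=G1&G2=0&0=0 G2=G1&G2=0&0=0 -> 000
Fixed point reached at step 2: 000

Answer: fixed 000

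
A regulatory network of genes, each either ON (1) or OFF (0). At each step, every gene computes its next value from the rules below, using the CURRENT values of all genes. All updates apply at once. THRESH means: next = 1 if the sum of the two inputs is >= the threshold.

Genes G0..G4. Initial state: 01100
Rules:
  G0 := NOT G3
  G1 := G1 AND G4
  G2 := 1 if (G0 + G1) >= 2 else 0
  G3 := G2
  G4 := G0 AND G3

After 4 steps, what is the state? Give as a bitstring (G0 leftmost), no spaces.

Step 1: G0=NOT G3=NOT 0=1 G1=G1&G4=1&0=0 G2=(0+1>=2)=0 G3=G2=1 G4=G0&G3=0&0=0 -> 10010
Step 2: G0=NOT G3=NOT 1=0 G1=G1&G4=0&0=0 G2=(1+0>=2)=0 G3=G2=0 G4=G0&G3=1&1=1 -> 00001
Step 3: G0=NOT G3=NOT 0=1 G1=G1&G4=0&1=0 G2=(0+0>=2)=0 G3=G2=0 G4=G0&G3=0&0=0 -> 10000
Step 4: G0=NOT G3=NOT 0=1 G1=G1&G4=0&0=0 G2=(1+0>=2)=0 G3=G2=0 G4=G0&G3=1&0=0 -> 10000

10000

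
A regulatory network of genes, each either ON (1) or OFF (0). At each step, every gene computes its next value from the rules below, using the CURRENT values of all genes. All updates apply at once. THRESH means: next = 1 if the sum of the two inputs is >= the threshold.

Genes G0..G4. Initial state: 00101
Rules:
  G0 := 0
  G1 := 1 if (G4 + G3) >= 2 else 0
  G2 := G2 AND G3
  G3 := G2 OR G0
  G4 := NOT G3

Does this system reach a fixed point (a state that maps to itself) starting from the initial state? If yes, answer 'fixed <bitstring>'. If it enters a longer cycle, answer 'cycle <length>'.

Step 0: 00101
Step 1: G0=0(const) G1=(1+0>=2)=0 G2=G2&G3=1&0=0 G3=G2|G0=1|0=1 G4=NOT G3=NOT 0=1 -> 00011
Step 2: G0=0(const) G1=(1+1>=2)=1 G2=G2&G3=0&1=0 G3=G2|G0=0|0=0 G4=NOT G3=NOT 1=0 -> 01000
Step 3: G0=0(const) G1=(0+0>=2)=0 G2=G2&G3=0&0=0 G3=G2|G0=0|0=0 G4=NOT G3=NOT 0=1 -> 00001
Step 4: G0=0(const) G1=(1+0>=2)=0 G2=G2&G3=0&0=0 G3=G2|G0=0|0=0 G4=NOT G3=NOT 0=1 -> 00001
Fixed point reached at step 3: 00001

Answer: fixed 00001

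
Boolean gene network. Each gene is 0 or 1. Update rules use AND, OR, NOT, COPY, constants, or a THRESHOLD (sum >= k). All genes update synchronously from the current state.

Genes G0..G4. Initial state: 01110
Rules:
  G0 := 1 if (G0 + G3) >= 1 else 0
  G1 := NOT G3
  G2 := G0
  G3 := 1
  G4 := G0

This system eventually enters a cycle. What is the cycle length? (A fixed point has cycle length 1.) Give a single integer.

Answer: 1

Derivation:
Step 0: 01110
Step 1: G0=(0+1>=1)=1 G1=NOT G3=NOT 1=0 G2=G0=0 G3=1(const) G4=G0=0 -> 10010
Step 2: G0=(1+1>=1)=1 G1=NOT G3=NOT 1=0 G2=G0=1 G3=1(const) G4=G0=1 -> 10111
Step 3: G0=(1+1>=1)=1 G1=NOT G3=NOT 1=0 G2=G0=1 G3=1(const) G4=G0=1 -> 10111
State from step 3 equals state from step 2 -> cycle length 1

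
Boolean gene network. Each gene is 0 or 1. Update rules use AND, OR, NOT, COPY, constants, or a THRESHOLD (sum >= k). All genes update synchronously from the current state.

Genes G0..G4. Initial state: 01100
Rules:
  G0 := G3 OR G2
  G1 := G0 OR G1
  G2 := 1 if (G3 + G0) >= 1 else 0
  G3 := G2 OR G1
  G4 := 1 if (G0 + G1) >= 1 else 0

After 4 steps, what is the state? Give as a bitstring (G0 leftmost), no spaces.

Step 1: G0=G3|G2=0|1=1 G1=G0|G1=0|1=1 G2=(0+0>=1)=0 G3=G2|G1=1|1=1 G4=(0+1>=1)=1 -> 11011
Step 2: G0=G3|G2=1|0=1 G1=G0|G1=1|1=1 G2=(1+1>=1)=1 G3=G2|G1=0|1=1 G4=(1+1>=1)=1 -> 11111
Step 3: G0=G3|G2=1|1=1 G1=G0|G1=1|1=1 G2=(1+1>=1)=1 G3=G2|G1=1|1=1 G4=(1+1>=1)=1 -> 11111
Step 4: G0=G3|G2=1|1=1 G1=G0|G1=1|1=1 G2=(1+1>=1)=1 G3=G2|G1=1|1=1 G4=(1+1>=1)=1 -> 11111

11111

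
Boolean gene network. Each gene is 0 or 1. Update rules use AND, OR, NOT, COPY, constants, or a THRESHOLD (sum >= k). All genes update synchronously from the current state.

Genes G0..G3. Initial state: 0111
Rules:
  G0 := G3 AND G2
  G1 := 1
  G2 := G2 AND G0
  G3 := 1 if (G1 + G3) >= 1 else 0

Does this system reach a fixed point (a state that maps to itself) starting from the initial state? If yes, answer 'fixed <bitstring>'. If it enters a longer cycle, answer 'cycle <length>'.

Step 0: 0111
Step 1: G0=G3&G2=1&1=1 G1=1(const) G2=G2&G0=1&0=0 G3=(1+1>=1)=1 -> 1101
Step 2: G0=G3&G2=1&0=0 G1=1(const) G2=G2&G0=0&1=0 G3=(1+1>=1)=1 -> 0101
Step 3: G0=G3&G2=1&0=0 G1=1(const) G2=G2&G0=0&0=0 G3=(1+1>=1)=1 -> 0101
Fixed point reached at step 2: 0101

Answer: fixed 0101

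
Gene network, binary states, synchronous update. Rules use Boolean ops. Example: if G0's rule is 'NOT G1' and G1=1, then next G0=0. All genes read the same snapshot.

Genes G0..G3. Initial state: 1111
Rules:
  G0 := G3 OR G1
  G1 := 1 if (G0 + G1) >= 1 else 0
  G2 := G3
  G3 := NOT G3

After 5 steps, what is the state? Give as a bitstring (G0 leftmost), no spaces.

Step 1: G0=G3|G1=1|1=1 G1=(1+1>=1)=1 G2=G3=1 G3=NOT G3=NOT 1=0 -> 1110
Step 2: G0=G3|G1=0|1=1 G1=(1+1>=1)=1 G2=G3=0 G3=NOT G3=NOT 0=1 -> 1101
Step 3: G0=G3|G1=1|1=1 G1=(1+1>=1)=1 G2=G3=1 G3=NOT G3=NOT 1=0 -> 1110
Step 4: G0=G3|G1=0|1=1 G1=(1+1>=1)=1 G2=G3=0 G3=NOT G3=NOT 0=1 -> 1101
Step 5: G0=G3|G1=1|1=1 G1=(1+1>=1)=1 G2=G3=1 G3=NOT G3=NOT 1=0 -> 1110

1110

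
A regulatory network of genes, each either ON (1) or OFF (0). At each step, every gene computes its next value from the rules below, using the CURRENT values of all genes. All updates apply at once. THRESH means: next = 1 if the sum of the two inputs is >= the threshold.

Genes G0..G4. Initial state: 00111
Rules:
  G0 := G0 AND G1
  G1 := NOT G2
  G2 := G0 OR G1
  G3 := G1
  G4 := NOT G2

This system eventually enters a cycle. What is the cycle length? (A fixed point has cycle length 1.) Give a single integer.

Answer: 4

Derivation:
Step 0: 00111
Step 1: G0=G0&G1=0&0=0 G1=NOT G2=NOT 1=0 G2=G0|G1=0|0=0 G3=G1=0 G4=NOT G2=NOT 1=0 -> 00000
Step 2: G0=G0&G1=0&0=0 G1=NOT G2=NOT 0=1 G2=G0|G1=0|0=0 G3=G1=0 G4=NOT G2=NOT 0=1 -> 01001
Step 3: G0=G0&G1=0&1=0 G1=NOT G2=NOT 0=1 G2=G0|G1=0|1=1 G3=G1=1 G4=NOT G2=NOT 0=1 -> 01111
Step 4: G0=G0&G1=0&1=0 G1=NOT G2=NOT 1=0 G2=G0|G1=0|1=1 G3=G1=1 G4=NOT G2=NOT 1=0 -> 00110
Step 5: G0=G0&G1=0&0=0 G1=NOT G2=NOT 1=0 G2=G0|G1=0|0=0 G3=G1=0 G4=NOT G2=NOT 1=0 -> 00000
State from step 5 equals state from step 1 -> cycle length 4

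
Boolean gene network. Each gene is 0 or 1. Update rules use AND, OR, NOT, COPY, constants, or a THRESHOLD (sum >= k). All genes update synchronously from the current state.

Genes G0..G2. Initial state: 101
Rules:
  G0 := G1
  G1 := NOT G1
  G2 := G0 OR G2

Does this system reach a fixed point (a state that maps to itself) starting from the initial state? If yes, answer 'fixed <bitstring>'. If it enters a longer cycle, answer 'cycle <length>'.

Answer: cycle 2

Derivation:
Step 0: 101
Step 1: G0=G1=0 G1=NOT G1=NOT 0=1 G2=G0|G2=1|1=1 -> 011
Step 2: G0=G1=1 G1=NOT G1=NOT 1=0 G2=G0|G2=0|1=1 -> 101
Cycle of length 2 starting at step 0 -> no fixed point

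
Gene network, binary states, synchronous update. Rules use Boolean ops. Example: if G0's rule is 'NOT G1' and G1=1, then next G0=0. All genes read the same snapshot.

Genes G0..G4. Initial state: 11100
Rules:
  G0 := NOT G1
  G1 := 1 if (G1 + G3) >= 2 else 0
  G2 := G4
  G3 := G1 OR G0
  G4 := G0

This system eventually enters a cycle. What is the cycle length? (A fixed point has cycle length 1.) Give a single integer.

Step 0: 11100
Step 1: G0=NOT G1=NOT 1=0 G1=(1+0>=2)=0 G2=G4=0 G3=G1|G0=1|1=1 G4=G0=1 -> 00011
Step 2: G0=NOT G1=NOT 0=1 G1=(0+1>=2)=0 G2=G4=1 G3=G1|G0=0|0=0 G4=G0=0 -> 10100
Step 3: G0=NOT G1=NOT 0=1 G1=(0+0>=2)=0 G2=G4=0 G3=G1|G0=0|1=1 G4=G0=1 -> 10011
Step 4: G0=NOT G1=NOT 0=1 G1=(0+1>=2)=0 G2=G4=1 G3=G1|G0=0|1=1 G4=G0=1 -> 10111
Step 5: G0=NOT G1=NOT 0=1 G1=(0+1>=2)=0 G2=G4=1 G3=G1|G0=0|1=1 G4=G0=1 -> 10111
State from step 5 equals state from step 4 -> cycle length 1

Answer: 1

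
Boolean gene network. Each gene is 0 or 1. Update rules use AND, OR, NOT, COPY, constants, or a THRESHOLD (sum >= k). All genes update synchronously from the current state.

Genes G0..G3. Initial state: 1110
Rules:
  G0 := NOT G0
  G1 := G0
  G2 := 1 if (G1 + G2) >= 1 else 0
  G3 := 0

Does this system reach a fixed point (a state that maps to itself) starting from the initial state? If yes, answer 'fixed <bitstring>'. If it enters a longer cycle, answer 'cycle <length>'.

Answer: cycle 2

Derivation:
Step 0: 1110
Step 1: G0=NOT G0=NOT 1=0 G1=G0=1 G2=(1+1>=1)=1 G3=0(const) -> 0110
Step 2: G0=NOT G0=NOT 0=1 G1=G0=0 G2=(1+1>=1)=1 G3=0(const) -> 1010
Step 3: G0=NOT G0=NOT 1=0 G1=G0=1 G2=(0+1>=1)=1 G3=0(const) -> 0110
Cycle of length 2 starting at step 1 -> no fixed point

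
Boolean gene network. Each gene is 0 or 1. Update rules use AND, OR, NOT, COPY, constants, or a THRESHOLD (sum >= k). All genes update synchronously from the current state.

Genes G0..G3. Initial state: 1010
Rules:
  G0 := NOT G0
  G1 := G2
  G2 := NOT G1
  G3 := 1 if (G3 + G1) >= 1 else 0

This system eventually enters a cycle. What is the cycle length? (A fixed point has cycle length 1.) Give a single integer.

Answer: 4

Derivation:
Step 0: 1010
Step 1: G0=NOT G0=NOT 1=0 G1=G2=1 G2=NOT G1=NOT 0=1 G3=(0+0>=1)=0 -> 0110
Step 2: G0=NOT G0=NOT 0=1 G1=G2=1 G2=NOT G1=NOT 1=0 G3=(0+1>=1)=1 -> 1101
Step 3: G0=NOT G0=NOT 1=0 G1=G2=0 G2=NOT G1=NOT 1=0 G3=(1+1>=1)=1 -> 0001
Step 4: G0=NOT G0=NOT 0=1 G1=G2=0 G2=NOT G1=NOT 0=1 G3=(1+0>=1)=1 -> 1011
Step 5: G0=NOT G0=NOT 1=0 G1=G2=1 G2=NOT G1=NOT 0=1 G3=(1+0>=1)=1 -> 0111
Step 6: G0=NOT G0=NOT 0=1 G1=G2=1 G2=NOT G1=NOT 1=0 G3=(1+1>=1)=1 -> 1101
State from step 6 equals state from step 2 -> cycle length 4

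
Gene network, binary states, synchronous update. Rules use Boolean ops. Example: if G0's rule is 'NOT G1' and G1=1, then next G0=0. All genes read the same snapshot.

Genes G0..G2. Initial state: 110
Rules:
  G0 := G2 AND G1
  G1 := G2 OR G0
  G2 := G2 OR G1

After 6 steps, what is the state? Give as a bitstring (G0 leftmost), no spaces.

Step 1: G0=G2&G1=0&1=0 G1=G2|G0=0|1=1 G2=G2|G1=0|1=1 -> 011
Step 2: G0=G2&G1=1&1=1 G1=G2|G0=1|0=1 G2=G2|G1=1|1=1 -> 111
Step 3: G0=G2&G1=1&1=1 G1=G2|G0=1|1=1 G2=G2|G1=1|1=1 -> 111
Step 4: G0=G2&G1=1&1=1 G1=G2|G0=1|1=1 G2=G2|G1=1|1=1 -> 111
Step 5: G0=G2&G1=1&1=1 G1=G2|G0=1|1=1 G2=G2|G1=1|1=1 -> 111
Step 6: G0=G2&G1=1&1=1 G1=G2|G0=1|1=1 G2=G2|G1=1|1=1 -> 111

111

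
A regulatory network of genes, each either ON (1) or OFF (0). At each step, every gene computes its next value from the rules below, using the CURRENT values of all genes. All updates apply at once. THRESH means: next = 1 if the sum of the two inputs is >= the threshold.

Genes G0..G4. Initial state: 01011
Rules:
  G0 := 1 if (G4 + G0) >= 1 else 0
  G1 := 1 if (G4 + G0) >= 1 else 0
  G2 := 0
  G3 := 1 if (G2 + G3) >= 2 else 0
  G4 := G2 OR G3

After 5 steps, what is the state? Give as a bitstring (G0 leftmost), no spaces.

Step 1: G0=(1+0>=1)=1 G1=(1+0>=1)=1 G2=0(const) G3=(0+1>=2)=0 G4=G2|G3=0|1=1 -> 11001
Step 2: G0=(1+1>=1)=1 G1=(1+1>=1)=1 G2=0(const) G3=(0+0>=2)=0 G4=G2|G3=0|0=0 -> 11000
Step 3: G0=(0+1>=1)=1 G1=(0+1>=1)=1 G2=0(const) G3=(0+0>=2)=0 G4=G2|G3=0|0=0 -> 11000
Step 4: G0=(0+1>=1)=1 G1=(0+1>=1)=1 G2=0(const) G3=(0+0>=2)=0 G4=G2|G3=0|0=0 -> 11000
Step 5: G0=(0+1>=1)=1 G1=(0+1>=1)=1 G2=0(const) G3=(0+0>=2)=0 G4=G2|G3=0|0=0 -> 11000

11000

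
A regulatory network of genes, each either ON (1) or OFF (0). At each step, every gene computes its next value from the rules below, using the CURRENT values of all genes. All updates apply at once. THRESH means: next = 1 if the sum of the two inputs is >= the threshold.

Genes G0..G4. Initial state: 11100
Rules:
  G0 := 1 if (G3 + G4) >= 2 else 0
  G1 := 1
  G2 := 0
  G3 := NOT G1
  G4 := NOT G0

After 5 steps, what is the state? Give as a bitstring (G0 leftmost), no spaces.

Step 1: G0=(0+0>=2)=0 G1=1(const) G2=0(const) G3=NOT G1=NOT 1=0 G4=NOT G0=NOT 1=0 -> 01000
Step 2: G0=(0+0>=2)=0 G1=1(const) G2=0(const) G3=NOT G1=NOT 1=0 G4=NOT G0=NOT 0=1 -> 01001
Step 3: G0=(0+1>=2)=0 G1=1(const) G2=0(const) G3=NOT G1=NOT 1=0 G4=NOT G0=NOT 0=1 -> 01001
Step 4: G0=(0+1>=2)=0 G1=1(const) G2=0(const) G3=NOT G1=NOT 1=0 G4=NOT G0=NOT 0=1 -> 01001
Step 5: G0=(0+1>=2)=0 G1=1(const) G2=0(const) G3=NOT G1=NOT 1=0 G4=NOT G0=NOT 0=1 -> 01001

01001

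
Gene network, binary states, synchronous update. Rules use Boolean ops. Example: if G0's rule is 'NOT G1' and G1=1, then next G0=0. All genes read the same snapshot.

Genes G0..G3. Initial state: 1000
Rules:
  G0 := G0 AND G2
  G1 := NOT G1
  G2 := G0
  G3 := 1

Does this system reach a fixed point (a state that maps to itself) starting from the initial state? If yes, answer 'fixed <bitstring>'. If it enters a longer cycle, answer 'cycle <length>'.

Step 0: 1000
Step 1: G0=G0&G2=1&0=0 G1=NOT G1=NOT 0=1 G2=G0=1 G3=1(const) -> 0111
Step 2: G0=G0&G2=0&1=0 G1=NOT G1=NOT 1=0 G2=G0=0 G3=1(const) -> 0001
Step 3: G0=G0&G2=0&0=0 G1=NOT G1=NOT 0=1 G2=G0=0 G3=1(const) -> 0101
Step 4: G0=G0&G2=0&0=0 G1=NOT G1=NOT 1=0 G2=G0=0 G3=1(const) -> 0001
Cycle of length 2 starting at step 2 -> no fixed point

Answer: cycle 2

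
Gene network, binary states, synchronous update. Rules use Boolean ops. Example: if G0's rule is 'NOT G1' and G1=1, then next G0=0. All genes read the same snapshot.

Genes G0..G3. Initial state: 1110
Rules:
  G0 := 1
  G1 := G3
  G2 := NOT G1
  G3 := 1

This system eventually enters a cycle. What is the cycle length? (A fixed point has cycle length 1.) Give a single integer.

Step 0: 1110
Step 1: G0=1(const) G1=G3=0 G2=NOT G1=NOT 1=0 G3=1(const) -> 1001
Step 2: G0=1(const) G1=G3=1 G2=NOT G1=NOT 0=1 G3=1(const) -> 1111
Step 3: G0=1(const) G1=G3=1 G2=NOT G1=NOT 1=0 G3=1(const) -> 1101
Step 4: G0=1(const) G1=G3=1 G2=NOT G1=NOT 1=0 G3=1(const) -> 1101
State from step 4 equals state from step 3 -> cycle length 1

Answer: 1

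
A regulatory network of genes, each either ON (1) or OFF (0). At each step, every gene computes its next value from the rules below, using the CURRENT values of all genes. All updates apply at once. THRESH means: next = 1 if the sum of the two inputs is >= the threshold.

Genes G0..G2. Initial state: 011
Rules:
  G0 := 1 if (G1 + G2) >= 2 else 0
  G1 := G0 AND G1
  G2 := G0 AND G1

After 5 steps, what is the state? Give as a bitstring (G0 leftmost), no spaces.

Step 1: G0=(1+1>=2)=1 G1=G0&G1=0&1=0 G2=G0&G1=0&1=0 -> 100
Step 2: G0=(0+0>=2)=0 G1=G0&G1=1&0=0 G2=G0&G1=1&0=0 -> 000
Step 3: G0=(0+0>=2)=0 G1=G0&G1=0&0=0 G2=G0&G1=0&0=0 -> 000
Step 4: G0=(0+0>=2)=0 G1=G0&G1=0&0=0 G2=G0&G1=0&0=0 -> 000
Step 5: G0=(0+0>=2)=0 G1=G0&G1=0&0=0 G2=G0&G1=0&0=0 -> 000

000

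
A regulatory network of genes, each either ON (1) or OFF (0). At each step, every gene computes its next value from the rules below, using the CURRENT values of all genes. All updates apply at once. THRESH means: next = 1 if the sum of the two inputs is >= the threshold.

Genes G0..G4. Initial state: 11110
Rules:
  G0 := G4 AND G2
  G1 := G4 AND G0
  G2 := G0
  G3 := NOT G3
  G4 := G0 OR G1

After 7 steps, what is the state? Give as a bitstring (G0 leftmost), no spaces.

Step 1: G0=G4&G2=0&1=0 G1=G4&G0=0&1=0 G2=G0=1 G3=NOT G3=NOT 1=0 G4=G0|G1=1|1=1 -> 00101
Step 2: G0=G4&G2=1&1=1 G1=G4&G0=1&0=0 G2=G0=0 G3=NOT G3=NOT 0=1 G4=G0|G1=0|0=0 -> 10010
Step 3: G0=G4&G2=0&0=0 G1=G4&G0=0&1=0 G2=G0=1 G3=NOT G3=NOT 1=0 G4=G0|G1=1|0=1 -> 00101
Step 4: G0=G4&G2=1&1=1 G1=G4&G0=1&0=0 G2=G0=0 G3=NOT G3=NOT 0=1 G4=G0|G1=0|0=0 -> 10010
Step 5: G0=G4&G2=0&0=0 G1=G4&G0=0&1=0 G2=G0=1 G3=NOT G3=NOT 1=0 G4=G0|G1=1|0=1 -> 00101
Step 6: G0=G4&G2=1&1=1 G1=G4&G0=1&0=0 G2=G0=0 G3=NOT G3=NOT 0=1 G4=G0|G1=0|0=0 -> 10010
Step 7: G0=G4&G2=0&0=0 G1=G4&G0=0&1=0 G2=G0=1 G3=NOT G3=NOT 1=0 G4=G0|G1=1|0=1 -> 00101

00101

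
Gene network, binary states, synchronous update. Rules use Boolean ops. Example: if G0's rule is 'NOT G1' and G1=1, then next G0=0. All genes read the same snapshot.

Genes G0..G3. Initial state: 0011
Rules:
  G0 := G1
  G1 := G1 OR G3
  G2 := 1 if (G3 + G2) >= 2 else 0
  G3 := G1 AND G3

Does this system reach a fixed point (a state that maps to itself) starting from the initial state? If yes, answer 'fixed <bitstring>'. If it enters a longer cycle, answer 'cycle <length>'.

Answer: fixed 1100

Derivation:
Step 0: 0011
Step 1: G0=G1=0 G1=G1|G3=0|1=1 G2=(1+1>=2)=1 G3=G1&G3=0&1=0 -> 0110
Step 2: G0=G1=1 G1=G1|G3=1|0=1 G2=(0+1>=2)=0 G3=G1&G3=1&0=0 -> 1100
Step 3: G0=G1=1 G1=G1|G3=1|0=1 G2=(0+0>=2)=0 G3=G1&G3=1&0=0 -> 1100
Fixed point reached at step 2: 1100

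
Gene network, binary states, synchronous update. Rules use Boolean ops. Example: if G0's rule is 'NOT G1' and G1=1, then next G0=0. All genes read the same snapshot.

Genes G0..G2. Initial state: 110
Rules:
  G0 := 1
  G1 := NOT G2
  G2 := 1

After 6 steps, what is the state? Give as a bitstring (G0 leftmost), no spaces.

Step 1: G0=1(const) G1=NOT G2=NOT 0=1 G2=1(const) -> 111
Step 2: G0=1(const) G1=NOT G2=NOT 1=0 G2=1(const) -> 101
Step 3: G0=1(const) G1=NOT G2=NOT 1=0 G2=1(const) -> 101
Step 4: G0=1(const) G1=NOT G2=NOT 1=0 G2=1(const) -> 101
Step 5: G0=1(const) G1=NOT G2=NOT 1=0 G2=1(const) -> 101
Step 6: G0=1(const) G1=NOT G2=NOT 1=0 G2=1(const) -> 101

101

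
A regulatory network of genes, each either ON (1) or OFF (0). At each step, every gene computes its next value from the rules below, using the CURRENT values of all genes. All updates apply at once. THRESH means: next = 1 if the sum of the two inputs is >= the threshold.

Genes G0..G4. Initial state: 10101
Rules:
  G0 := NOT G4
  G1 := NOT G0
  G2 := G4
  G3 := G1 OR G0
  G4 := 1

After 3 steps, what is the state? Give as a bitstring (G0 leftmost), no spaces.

Step 1: G0=NOT G4=NOT 1=0 G1=NOT G0=NOT 1=0 G2=G4=1 G3=G1|G0=0|1=1 G4=1(const) -> 00111
Step 2: G0=NOT G4=NOT 1=0 G1=NOT G0=NOT 0=1 G2=G4=1 G3=G1|G0=0|0=0 G4=1(const) -> 01101
Step 3: G0=NOT G4=NOT 1=0 G1=NOT G0=NOT 0=1 G2=G4=1 G3=G1|G0=1|0=1 G4=1(const) -> 01111

01111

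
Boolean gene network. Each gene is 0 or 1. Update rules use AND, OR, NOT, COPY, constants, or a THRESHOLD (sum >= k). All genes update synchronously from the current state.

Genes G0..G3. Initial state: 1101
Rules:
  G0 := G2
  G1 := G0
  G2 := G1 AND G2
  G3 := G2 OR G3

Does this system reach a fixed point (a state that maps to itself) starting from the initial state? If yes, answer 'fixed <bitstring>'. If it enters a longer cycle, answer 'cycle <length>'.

Step 0: 1101
Step 1: G0=G2=0 G1=G0=1 G2=G1&G2=1&0=0 G3=G2|G3=0|1=1 -> 0101
Step 2: G0=G2=0 G1=G0=0 G2=G1&G2=1&0=0 G3=G2|G3=0|1=1 -> 0001
Step 3: G0=G2=0 G1=G0=0 G2=G1&G2=0&0=0 G3=G2|G3=0|1=1 -> 0001
Fixed point reached at step 2: 0001

Answer: fixed 0001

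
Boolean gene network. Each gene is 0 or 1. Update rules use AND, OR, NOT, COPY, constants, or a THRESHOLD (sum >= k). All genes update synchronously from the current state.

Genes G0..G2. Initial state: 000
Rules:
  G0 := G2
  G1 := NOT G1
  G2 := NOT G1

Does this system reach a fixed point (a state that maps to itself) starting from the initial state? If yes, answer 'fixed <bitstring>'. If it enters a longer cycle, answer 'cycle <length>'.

Answer: cycle 2

Derivation:
Step 0: 000
Step 1: G0=G2=0 G1=NOT G1=NOT 0=1 G2=NOT G1=NOT 0=1 -> 011
Step 2: G0=G2=1 G1=NOT G1=NOT 1=0 G2=NOT G1=NOT 1=0 -> 100
Step 3: G0=G2=0 G1=NOT G1=NOT 0=1 G2=NOT G1=NOT 0=1 -> 011
Cycle of length 2 starting at step 1 -> no fixed point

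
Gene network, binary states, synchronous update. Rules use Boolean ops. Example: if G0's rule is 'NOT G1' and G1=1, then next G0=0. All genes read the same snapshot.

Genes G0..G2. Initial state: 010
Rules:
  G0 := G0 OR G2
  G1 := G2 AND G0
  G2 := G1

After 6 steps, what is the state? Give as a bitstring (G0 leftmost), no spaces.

Step 1: G0=G0|G2=0|0=0 G1=G2&G0=0&0=0 G2=G1=1 -> 001
Step 2: G0=G0|G2=0|1=1 G1=G2&G0=1&0=0 G2=G1=0 -> 100
Step 3: G0=G0|G2=1|0=1 G1=G2&G0=0&1=0 G2=G1=0 -> 100
Step 4: G0=G0|G2=1|0=1 G1=G2&G0=0&1=0 G2=G1=0 -> 100
Step 5: G0=G0|G2=1|0=1 G1=G2&G0=0&1=0 G2=G1=0 -> 100
Step 6: G0=G0|G2=1|0=1 G1=G2&G0=0&1=0 G2=G1=0 -> 100

100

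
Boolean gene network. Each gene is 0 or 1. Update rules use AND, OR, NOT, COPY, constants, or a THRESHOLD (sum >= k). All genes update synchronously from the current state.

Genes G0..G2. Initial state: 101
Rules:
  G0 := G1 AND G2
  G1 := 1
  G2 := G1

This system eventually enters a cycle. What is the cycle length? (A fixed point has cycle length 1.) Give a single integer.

Step 0: 101
Step 1: G0=G1&G2=0&1=0 G1=1(const) G2=G1=0 -> 010
Step 2: G0=G1&G2=1&0=0 G1=1(const) G2=G1=1 -> 011
Step 3: G0=G1&G2=1&1=1 G1=1(const) G2=G1=1 -> 111
Step 4: G0=G1&G2=1&1=1 G1=1(const) G2=G1=1 -> 111
State from step 4 equals state from step 3 -> cycle length 1

Answer: 1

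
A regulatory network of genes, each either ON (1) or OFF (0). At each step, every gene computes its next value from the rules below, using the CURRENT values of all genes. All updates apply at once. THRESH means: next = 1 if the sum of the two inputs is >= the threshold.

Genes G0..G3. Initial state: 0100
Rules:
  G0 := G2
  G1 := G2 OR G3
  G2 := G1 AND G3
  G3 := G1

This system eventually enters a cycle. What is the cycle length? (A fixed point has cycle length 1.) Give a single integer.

Step 0: 0100
Step 1: G0=G2=0 G1=G2|G3=0|0=0 G2=G1&G3=1&0=0 G3=G1=1 -> 0001
Step 2: G0=G2=0 G1=G2|G3=0|1=1 G2=G1&G3=0&1=0 G3=G1=0 -> 0100
State from step 2 equals state from step 0 -> cycle length 2

Answer: 2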